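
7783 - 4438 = 3345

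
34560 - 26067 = 8493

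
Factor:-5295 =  - 3^1*5^1*353^1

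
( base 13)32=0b101001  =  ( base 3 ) 1112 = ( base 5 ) 131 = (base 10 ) 41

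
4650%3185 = 1465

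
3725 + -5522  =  -1797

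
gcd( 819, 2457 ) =819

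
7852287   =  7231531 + 620756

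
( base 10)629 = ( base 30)KT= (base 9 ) 768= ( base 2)1001110101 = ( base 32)JL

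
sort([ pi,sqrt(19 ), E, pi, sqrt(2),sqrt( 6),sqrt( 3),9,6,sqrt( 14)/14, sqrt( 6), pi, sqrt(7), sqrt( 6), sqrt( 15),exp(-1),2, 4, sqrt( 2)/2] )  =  [ sqrt( 14 )/14,exp( - 1 ),sqrt( 2) /2,sqrt( 2), sqrt( 3), 2, sqrt( 6), sqrt( 6), sqrt(6), sqrt( 7 ), E,pi, pi, pi,sqrt(15 ), 4, sqrt(19),  6, 9]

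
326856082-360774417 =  - 33918335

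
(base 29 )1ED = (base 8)2354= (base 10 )1260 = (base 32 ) 17C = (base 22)2d6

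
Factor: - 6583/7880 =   -  2^( - 3 )*5^( - 1)*29^1*197^( - 1)*227^1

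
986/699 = 1 + 287/699=1.41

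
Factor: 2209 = 47^2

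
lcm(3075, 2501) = 187575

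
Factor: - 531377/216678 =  - 103/42 =-2^ ( - 1) *3^( - 1 )*7^( - 1)*103^1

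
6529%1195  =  554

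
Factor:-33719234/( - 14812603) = 2^1*13^ ( - 1)* 41^( - 1)*2749^1*6133^1*27791^( - 1 )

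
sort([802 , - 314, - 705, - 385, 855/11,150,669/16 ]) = [  -  705, - 385, - 314, 669/16, 855/11 , 150, 802]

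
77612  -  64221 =13391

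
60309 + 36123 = 96432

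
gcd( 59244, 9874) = 9874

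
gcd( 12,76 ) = 4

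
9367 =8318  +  1049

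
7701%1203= 483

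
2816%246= 110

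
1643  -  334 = 1309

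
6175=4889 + 1286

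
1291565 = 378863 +912702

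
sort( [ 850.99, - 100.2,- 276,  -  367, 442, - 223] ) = [  -  367,-276, - 223, - 100.2 , 442 , 850.99 ]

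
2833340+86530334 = 89363674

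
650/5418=325/2709= 0.12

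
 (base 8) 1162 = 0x272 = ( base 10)626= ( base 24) 122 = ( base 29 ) LH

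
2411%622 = 545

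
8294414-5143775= 3150639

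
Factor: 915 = 3^1*5^1*61^1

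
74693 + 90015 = 164708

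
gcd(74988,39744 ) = 36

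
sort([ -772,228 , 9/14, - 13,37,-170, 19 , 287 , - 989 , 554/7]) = [  -  989, - 772, - 170,- 13,9/14, 19,37,  554/7,228, 287] 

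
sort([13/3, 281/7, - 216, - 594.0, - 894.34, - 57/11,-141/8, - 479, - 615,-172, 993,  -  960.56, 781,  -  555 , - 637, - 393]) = [ - 960.56, - 894.34,  -  637 , - 615 , - 594.0, - 555, - 479, - 393 , - 216,-172,-141/8, - 57/11, 13/3, 281/7, 781 , 993 ]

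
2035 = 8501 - 6466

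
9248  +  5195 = 14443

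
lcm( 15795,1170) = 31590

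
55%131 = 55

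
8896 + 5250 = 14146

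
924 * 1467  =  1355508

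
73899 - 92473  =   - 18574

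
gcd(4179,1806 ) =21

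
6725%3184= 357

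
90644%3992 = 2820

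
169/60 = 169/60 = 2.82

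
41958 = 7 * 5994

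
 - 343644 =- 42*8182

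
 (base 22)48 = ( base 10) 96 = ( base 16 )60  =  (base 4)1200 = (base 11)88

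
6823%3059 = 705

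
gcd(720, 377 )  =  1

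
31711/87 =364 + 43/87 = 364.49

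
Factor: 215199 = 3^2*23911^1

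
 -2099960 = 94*(-22340 ) 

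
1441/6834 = 1441/6834 = 0.21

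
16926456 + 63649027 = 80575483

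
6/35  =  6/35 = 0.17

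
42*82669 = 3472098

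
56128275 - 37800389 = 18327886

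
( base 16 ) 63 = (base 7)201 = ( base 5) 344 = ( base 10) 99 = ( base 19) 54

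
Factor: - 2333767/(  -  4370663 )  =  11^(-1) * 251^ (-1)*1583^(  -  1)*2333767^1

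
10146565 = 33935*299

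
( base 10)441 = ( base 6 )2013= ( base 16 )1b9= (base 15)1E6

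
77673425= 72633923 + 5039502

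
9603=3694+5909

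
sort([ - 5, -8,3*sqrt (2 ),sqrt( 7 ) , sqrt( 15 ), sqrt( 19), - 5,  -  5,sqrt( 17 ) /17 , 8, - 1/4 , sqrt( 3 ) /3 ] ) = [ - 8, -5, - 5 , - 5,-1/4, sqrt(17 )/17,  sqrt(3)/3, sqrt( 7), sqrt( 15),  3 * sqrt( 2) , sqrt(19) , 8 ]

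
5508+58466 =63974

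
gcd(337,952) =1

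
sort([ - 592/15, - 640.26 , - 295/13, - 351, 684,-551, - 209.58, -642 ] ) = [ - 642, - 640.26, - 551, - 351,- 209.58,-592/15, - 295/13, 684 ]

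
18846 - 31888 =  - 13042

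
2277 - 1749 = 528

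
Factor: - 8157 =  - 3^1 *2719^1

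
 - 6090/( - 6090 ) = 1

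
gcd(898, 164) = 2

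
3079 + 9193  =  12272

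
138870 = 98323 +40547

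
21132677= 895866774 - 874734097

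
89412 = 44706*2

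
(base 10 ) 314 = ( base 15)15e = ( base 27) bh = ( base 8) 472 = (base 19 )ga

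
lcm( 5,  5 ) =5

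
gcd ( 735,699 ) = 3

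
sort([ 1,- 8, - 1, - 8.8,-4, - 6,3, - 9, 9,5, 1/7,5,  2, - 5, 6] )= [  -  9, - 8.8, - 8,  -  6,- 5 , - 4,  -  1, 1/7,1,2,3  ,  5, 5,6, 9]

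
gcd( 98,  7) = 7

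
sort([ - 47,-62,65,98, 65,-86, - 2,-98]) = [-98, - 86, - 62,-47,-2 , 65 , 65, 98] 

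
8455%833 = 125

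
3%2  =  1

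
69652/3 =69652/3 = 23217.33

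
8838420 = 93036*95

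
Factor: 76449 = 3^1*17^1*1499^1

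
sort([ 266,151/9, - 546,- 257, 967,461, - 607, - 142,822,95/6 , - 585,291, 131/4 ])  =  [ - 607,-585, -546 , - 257, - 142 , 95/6, 151/9,131/4, 266,291, 461, 822, 967 ]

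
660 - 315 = 345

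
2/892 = 1/446= 0.00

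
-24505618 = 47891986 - 72397604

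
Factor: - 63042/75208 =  - 2^( - 2 )*3^1*17^( - 1 )*19^1 = -57/68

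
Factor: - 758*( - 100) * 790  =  59882000 = 2^4*5^3*79^1*379^1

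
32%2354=32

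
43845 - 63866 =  - 20021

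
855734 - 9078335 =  -8222601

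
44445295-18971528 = 25473767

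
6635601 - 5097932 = 1537669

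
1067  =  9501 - 8434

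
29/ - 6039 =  - 1 + 6010/6039 =- 0.00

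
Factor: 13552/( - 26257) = -2^4*31^( - 1)=- 16/31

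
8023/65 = 123 + 28/65 = 123.43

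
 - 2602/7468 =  - 1301/3734 = - 0.35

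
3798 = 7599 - 3801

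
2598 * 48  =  124704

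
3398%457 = 199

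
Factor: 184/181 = 2^3*23^1*181^( -1 )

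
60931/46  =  60931/46 = 1324.59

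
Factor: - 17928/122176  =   - 2^( -3)*3^3*23^( -1 ) = - 27/184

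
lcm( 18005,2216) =144040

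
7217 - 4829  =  2388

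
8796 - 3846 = 4950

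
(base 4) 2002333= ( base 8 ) 20277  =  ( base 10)8383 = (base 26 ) CAB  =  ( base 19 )1444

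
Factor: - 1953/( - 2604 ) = 3/4 = 2^( - 2)*3^1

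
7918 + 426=8344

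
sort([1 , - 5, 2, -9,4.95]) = [-9, - 5, 1 , 2,4.95 ] 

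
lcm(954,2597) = 46746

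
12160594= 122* 99677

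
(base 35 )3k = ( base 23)5a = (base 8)175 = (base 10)125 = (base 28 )4d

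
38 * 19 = 722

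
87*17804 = 1548948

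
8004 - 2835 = 5169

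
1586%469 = 179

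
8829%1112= 1045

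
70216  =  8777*8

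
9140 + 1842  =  10982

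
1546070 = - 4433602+5979672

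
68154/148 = 921/2 = 460.50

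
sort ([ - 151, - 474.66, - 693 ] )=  [ - 693, - 474.66,  -  151 ]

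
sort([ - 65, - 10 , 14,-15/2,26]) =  [- 65, - 10,-15/2,14,26]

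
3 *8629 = 25887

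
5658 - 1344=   4314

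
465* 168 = 78120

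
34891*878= 30634298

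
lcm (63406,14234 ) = 697466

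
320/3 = 106 + 2/3 = 106.67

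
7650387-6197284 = 1453103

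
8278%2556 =610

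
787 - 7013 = - 6226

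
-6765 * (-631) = 4268715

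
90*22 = 1980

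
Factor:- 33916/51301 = - 556/841 = - 2^2* 29^( - 2)*139^1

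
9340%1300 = 240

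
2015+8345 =10360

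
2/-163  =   - 1 + 161/163 = -0.01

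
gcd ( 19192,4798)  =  4798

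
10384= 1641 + 8743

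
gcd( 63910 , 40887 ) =77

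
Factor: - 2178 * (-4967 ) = 2^1*3^2 * 11^2 * 4967^1 = 10818126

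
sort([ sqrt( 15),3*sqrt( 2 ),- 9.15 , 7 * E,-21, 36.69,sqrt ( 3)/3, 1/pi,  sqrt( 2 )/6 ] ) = [-21,-9.15, sqrt( 2)/6, 1/pi , sqrt( 3 ) /3,sqrt (15 ), 3*sqrt( 2 ),  7 * E, 36.69 ] 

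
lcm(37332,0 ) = 0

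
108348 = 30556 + 77792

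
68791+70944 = 139735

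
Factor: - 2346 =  - 2^1*3^1* 17^1 * 23^1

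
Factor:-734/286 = - 367/143 = - 11^( - 1)*13^(-1)*367^1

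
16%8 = 0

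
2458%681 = 415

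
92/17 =5 + 7/17=5.41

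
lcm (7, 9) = 63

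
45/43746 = 15/14582 = 0.00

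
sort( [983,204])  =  [204,983 ] 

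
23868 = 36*663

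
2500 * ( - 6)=- 15000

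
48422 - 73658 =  - 25236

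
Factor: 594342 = 2^1*3^2*7^1*53^1* 89^1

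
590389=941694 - 351305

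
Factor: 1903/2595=3^( -1) * 5^( - 1)*11^1=   11/15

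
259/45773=37/6539  =  0.01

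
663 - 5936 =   -  5273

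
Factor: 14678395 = 5^1*17^1*172687^1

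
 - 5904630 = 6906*(  -  855)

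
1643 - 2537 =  - 894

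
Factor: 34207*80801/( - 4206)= - 2^(  -  1) * 3^( - 1 )* 7^2*17^1*79^1 * 97^1*433^1*701^( - 1) = - 2763959807/4206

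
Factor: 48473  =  48473^1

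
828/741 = 276/247 = 1.12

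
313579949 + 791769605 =1105349554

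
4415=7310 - 2895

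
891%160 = 91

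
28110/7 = 4015 + 5/7 = 4015.71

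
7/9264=7/9264=0.00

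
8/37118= 4/18559 = 0.00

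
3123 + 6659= 9782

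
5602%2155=1292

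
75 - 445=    - 370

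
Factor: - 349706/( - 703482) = 174853/351741 = 3^( - 1)*7^1*13^ ( - 1)*29^ (-1)*311^( - 1)*24979^1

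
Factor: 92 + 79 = 171 =3^2*19^1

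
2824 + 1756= 4580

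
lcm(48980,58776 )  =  293880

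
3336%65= 21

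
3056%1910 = 1146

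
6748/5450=1 + 649/2725 =1.24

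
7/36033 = 7/36033 = 0.00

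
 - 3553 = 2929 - 6482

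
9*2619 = 23571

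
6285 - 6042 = 243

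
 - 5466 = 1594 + -7060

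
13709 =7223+6486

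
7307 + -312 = 6995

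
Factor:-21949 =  - 47^1*467^1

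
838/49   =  17 + 5/49 =17.10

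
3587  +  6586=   10173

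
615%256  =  103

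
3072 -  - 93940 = 97012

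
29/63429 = 29/63429=0.00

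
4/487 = 4/487 =0.01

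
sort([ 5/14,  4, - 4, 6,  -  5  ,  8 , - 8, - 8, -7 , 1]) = [ - 8,-8, - 7, - 5, - 4 , 5/14, 1 , 4, 6,  8] 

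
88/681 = 88/681  =  0.13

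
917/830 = 917/830 = 1.10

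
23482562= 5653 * 4154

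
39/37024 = 3/2848=0.00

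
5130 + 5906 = 11036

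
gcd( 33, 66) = 33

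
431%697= 431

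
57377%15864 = 9785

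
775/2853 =775/2853=0.27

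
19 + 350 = 369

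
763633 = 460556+303077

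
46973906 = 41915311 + 5058595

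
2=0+2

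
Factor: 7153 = 23^1 * 311^1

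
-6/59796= -1 + 9965/9966=-0.00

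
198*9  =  1782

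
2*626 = 1252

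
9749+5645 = 15394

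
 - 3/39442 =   -  3/39442 = - 0.00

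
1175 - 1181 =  -6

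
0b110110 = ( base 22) 2A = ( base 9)60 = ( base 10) 54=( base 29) 1p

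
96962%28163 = 12473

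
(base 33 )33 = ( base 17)60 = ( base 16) 66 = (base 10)102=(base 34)30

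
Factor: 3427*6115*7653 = 3^1 * 5^1*23^1 * 149^1*1223^1 * 2551^1=160377071565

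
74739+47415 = 122154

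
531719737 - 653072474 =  - 121352737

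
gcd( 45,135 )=45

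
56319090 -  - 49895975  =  106215065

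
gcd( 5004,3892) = 556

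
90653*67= 6073751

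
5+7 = 12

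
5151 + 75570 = 80721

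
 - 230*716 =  - 164680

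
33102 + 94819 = 127921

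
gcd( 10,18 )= 2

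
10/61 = 10/61 = 0.16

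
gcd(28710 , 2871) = 2871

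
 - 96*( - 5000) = 480000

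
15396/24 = 641 + 1/2 = 641.50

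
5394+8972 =14366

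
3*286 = 858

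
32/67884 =8/16971 = 0.00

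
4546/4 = 2273/2 = 1136.50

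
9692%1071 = 53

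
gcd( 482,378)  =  2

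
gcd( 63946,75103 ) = 1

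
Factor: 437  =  19^1*23^1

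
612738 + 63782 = 676520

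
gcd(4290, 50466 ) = 78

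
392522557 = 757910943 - 365388386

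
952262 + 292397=1244659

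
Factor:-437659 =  - 83^1*5273^1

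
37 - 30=7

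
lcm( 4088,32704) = 32704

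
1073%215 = 213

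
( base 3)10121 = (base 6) 241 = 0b1100001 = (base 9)117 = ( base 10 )97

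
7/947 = 7/947 = 0.01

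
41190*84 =3459960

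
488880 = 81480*6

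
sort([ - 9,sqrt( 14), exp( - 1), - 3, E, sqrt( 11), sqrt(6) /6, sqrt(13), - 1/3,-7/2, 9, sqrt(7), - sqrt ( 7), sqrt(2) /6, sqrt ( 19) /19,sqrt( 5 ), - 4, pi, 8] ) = [ - 9, - 4, - 7/2, - 3, - sqrt(7), - 1/3, sqrt( 19)/19, sqrt( 2)/6, exp( - 1 ),  sqrt(6 ) /6, sqrt (5),sqrt( 7),E,pi , sqrt(11),sqrt(13),sqrt( 14) , 8, 9]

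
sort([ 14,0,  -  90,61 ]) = [ - 90, 0, 14, 61] 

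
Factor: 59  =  59^1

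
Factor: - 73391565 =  - 3^1 * 5^1*13^1*163^1*2309^1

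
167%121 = 46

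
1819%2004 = 1819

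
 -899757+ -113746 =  - 1013503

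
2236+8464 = 10700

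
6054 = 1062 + 4992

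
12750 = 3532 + 9218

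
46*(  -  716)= - 32936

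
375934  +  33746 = 409680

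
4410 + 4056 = 8466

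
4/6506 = 2/3253 = 0.00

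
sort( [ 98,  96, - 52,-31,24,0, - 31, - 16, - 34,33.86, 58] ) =[ - 52, - 34,-31,-31 ,- 16,0 , 24  ,  33.86,  58, 96,98]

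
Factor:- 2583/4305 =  - 3^1*5^ ( - 1 ) = - 3/5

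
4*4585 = 18340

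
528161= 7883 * 67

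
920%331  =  258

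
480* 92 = 44160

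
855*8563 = 7321365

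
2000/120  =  16 + 2/3  =  16.67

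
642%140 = 82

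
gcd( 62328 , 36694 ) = 14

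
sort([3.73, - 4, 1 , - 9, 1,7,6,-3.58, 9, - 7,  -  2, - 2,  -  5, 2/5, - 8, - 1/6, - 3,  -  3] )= [ - 9  , - 8,-7, - 5, - 4, - 3.58,-3, - 3, - 2,-2, - 1/6,  2/5, 1,1, 3.73 , 6 , 7 , 9 ]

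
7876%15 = 1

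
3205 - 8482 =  - 5277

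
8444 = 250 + 8194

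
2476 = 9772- 7296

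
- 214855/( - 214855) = 1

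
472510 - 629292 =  - 156782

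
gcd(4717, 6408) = 89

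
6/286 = 3/143  =  0.02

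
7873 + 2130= 10003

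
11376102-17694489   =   - 6318387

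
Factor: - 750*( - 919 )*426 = 293620500 = 2^2*3^2 * 5^3 * 71^1*919^1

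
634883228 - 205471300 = 429411928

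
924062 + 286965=1211027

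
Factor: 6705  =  3^2 * 5^1*149^1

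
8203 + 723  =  8926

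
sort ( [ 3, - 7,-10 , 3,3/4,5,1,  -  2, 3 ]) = [ - 10, - 7, - 2, 3/4,1,3, 3, 3,5]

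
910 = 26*35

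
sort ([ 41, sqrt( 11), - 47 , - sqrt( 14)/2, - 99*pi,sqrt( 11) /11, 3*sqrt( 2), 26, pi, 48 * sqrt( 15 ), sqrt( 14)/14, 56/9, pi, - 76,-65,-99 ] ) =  [ - 99 *pi, - 99,-76, - 65,  -  47 , - sqrt( 14)/2, sqrt ( 14 ) /14, sqrt(11 ) /11,pi, pi,sqrt( 11), 3 * sqrt ( 2), 56/9, 26, 41  ,  48*sqrt(15 )] 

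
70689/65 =70689/65 = 1087.52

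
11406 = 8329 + 3077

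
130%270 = 130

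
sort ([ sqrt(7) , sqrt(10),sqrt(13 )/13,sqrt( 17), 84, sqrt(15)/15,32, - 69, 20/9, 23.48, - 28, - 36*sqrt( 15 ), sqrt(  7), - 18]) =[ - 36*sqrt (15) , - 69, - 28, - 18, sqrt( 15 )/15, sqrt(  13 ) /13, 20/9,sqrt (7), sqrt( 7),sqrt(10), sqrt( 17), 23.48,32, 84]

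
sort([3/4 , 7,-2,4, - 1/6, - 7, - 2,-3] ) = [- 7 , - 3  ,-2,  -  2, - 1/6, 3/4, 4, 7 ] 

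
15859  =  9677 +6182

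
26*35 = 910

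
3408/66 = 568/11 = 51.64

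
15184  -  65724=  - 50540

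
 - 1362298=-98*13901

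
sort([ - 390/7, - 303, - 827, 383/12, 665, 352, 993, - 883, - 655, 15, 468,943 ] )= [-883 , - 827,- 655, - 303,-390/7, 15,383/12  ,  352, 468, 665,943, 993 ] 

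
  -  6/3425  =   - 6/3425  =  -0.00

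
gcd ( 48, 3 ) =3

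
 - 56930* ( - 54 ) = 3074220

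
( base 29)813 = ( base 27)97a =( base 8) 15150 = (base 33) 66s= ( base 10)6760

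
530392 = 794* 668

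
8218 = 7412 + 806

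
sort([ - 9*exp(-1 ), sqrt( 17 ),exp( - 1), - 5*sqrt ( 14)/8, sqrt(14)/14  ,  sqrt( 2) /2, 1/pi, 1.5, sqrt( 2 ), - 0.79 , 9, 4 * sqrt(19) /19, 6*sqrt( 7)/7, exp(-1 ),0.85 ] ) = [-9*exp(  -  1 ) ,-5*sqrt( 14) /8,  -  0.79,  sqrt( 14)/14,1/pi, exp (-1), exp( - 1),sqrt(2)/2, 0.85,4*sqrt( 19) /19, sqrt(2 ), 1.5, 6*sqrt(7 )/7, sqrt(17), 9]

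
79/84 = 79/84 = 0.94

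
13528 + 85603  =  99131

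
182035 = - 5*( - 36407 ) 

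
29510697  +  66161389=95672086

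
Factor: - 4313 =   -  19^1* 227^1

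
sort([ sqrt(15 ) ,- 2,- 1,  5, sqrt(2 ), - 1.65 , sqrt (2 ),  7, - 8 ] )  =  [ - 8 , - 2, - 1.65, - 1, sqrt ( 2 ), sqrt (2), sqrt(15),5,7]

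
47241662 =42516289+4725373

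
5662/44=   128+ 15/22 = 128.68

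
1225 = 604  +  621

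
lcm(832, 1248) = 2496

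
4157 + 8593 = 12750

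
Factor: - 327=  - 3^1*109^1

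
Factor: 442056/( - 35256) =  -13^( - 1)*163^1 =- 163/13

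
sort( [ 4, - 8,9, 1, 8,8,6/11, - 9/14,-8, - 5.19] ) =[  -  8, - 8, - 5.19, - 9/14,  6/11,1, 4, 8,8,9]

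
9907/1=9907  =  9907.00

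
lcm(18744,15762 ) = 693528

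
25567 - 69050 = -43483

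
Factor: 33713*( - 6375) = -3^1*5^3*17^1*33713^1 = - 214920375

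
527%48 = 47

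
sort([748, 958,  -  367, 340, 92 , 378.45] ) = [  -  367,92, 340,378.45, 748,958] 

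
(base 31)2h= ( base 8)117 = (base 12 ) 67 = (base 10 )79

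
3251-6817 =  - 3566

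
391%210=181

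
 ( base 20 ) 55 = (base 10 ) 105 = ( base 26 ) 41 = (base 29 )3I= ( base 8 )151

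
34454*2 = 68908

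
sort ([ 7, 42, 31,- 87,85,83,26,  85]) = [ - 87, 7,  26, 31,42,83,85, 85 ]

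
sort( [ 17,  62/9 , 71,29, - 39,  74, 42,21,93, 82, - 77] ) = [ - 77,  -  39,62/9, 17,21,29, 42,71,74,82,93] 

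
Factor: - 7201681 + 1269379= - 5932302 = -2^1*3^1*349^1*2833^1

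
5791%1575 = 1066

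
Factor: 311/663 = 3^(  -  1)*13^( - 1) * 17^(-1 )*311^1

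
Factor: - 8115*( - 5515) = 3^1*5^2*541^1*1103^1 = 44754225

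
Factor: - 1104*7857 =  - 8674128 = - 2^4 * 3^5*23^1*97^1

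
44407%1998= 451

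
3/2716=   3/2716 = 0.00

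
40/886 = 20/443 = 0.05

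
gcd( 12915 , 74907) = 2583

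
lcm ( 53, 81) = 4293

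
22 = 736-714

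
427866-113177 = 314689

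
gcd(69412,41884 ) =148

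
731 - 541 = 190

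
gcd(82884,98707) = 1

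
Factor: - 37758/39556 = -21/22  =  - 2^( - 1)*3^1*7^1*11^( - 1 )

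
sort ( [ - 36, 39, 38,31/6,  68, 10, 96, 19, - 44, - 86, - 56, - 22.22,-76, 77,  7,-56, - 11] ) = [ - 86, - 76,-56, - 56, - 44,  -  36, - 22.22, - 11, 31/6,7 , 10,19, 38,39 , 68,77 , 96]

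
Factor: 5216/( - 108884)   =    -  8/167 = - 2^3*167^( - 1 ) 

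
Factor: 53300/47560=65/58 = 2^(-1 ) * 5^1 * 13^1* 29^( - 1)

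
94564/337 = 280 + 204/337 = 280.61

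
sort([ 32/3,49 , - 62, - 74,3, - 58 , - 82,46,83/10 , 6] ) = [ - 82,-74, - 62,  -  58, 3, 6 , 83/10,32/3,46,49 ]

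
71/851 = 71/851 = 0.08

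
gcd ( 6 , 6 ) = 6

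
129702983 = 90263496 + 39439487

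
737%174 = 41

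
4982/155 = 32 + 22/155  =  32.14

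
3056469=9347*327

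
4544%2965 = 1579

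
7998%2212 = 1362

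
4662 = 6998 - 2336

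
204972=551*372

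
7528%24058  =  7528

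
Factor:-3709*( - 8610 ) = 31934490 = 2^1 * 3^1*5^1 * 7^1*41^1*3709^1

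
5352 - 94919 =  - 89567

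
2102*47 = 98794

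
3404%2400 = 1004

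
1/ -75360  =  - 1 +75359/75360 = - 0.00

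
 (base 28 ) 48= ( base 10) 120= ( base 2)1111000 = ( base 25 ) 4K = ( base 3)11110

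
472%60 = 52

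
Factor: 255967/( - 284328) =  - 2^(  -  3)*3^( -2)*11^( - 1)*23^1 * 31^1 = - 713/792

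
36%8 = 4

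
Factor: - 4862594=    - 2^1*11^1* 19^1*11633^1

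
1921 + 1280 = 3201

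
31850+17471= 49321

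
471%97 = 83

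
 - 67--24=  - 43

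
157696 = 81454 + 76242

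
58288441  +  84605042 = 142893483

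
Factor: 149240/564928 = 2^( - 3) *5^1 *41^1*97^( - 1)=205/776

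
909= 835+74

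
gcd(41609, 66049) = 1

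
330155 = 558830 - 228675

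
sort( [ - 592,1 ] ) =[ - 592,1]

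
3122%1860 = 1262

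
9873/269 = 9873/269 = 36.70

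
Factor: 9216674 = 2^1*4608337^1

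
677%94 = 19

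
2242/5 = 2242/5  =  448.40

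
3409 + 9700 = 13109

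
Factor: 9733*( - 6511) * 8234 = - 521801449742 = - 2^1*17^1*23^1*179^1 * 383^1*9733^1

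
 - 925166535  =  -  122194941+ -802971594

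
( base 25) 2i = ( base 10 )68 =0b1000100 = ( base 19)3B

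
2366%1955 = 411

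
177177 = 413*429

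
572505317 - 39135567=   533369750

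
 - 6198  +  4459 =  - 1739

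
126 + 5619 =5745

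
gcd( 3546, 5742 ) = 18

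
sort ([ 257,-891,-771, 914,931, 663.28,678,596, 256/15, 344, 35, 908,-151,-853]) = [  -  891, - 853, - 771, - 151,256/15, 35, 257, 344,  596,  663.28, 678, 908,914 , 931 ]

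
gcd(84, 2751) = 21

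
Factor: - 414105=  - 3^1*5^1 * 19^1*1453^1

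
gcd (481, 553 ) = 1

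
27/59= 27/59 = 0.46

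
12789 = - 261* ( - 49)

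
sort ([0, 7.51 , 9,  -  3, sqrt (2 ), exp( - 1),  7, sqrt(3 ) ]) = [ - 3, 0,exp ( - 1), sqrt ( 2),sqrt( 3), 7,7.51, 9 ]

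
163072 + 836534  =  999606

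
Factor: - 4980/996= -5^1=- 5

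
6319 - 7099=- 780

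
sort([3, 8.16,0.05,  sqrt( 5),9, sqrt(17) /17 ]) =[0.05, sqrt( 17)/17,sqrt(5), 3, 8.16, 9] 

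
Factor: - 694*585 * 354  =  -2^2*3^3*5^1*13^1*59^1*347^1= - 143720460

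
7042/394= 3521/197 = 17.87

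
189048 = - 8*( - 23631 )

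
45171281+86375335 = 131546616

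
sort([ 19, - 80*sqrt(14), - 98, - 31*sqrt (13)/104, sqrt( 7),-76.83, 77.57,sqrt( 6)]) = [ - 80*sqrt(14), - 98, - 76.83,-31*sqrt(13)/104,sqrt( 6), sqrt(7 ), 19, 77.57]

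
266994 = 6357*42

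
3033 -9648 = -6615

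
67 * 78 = 5226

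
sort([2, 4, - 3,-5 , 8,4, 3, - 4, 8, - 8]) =[- 8,  -  5, -4, - 3,2, 3 , 4,4,  8,8] 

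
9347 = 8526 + 821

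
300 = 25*12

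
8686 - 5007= 3679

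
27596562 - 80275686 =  - 52679124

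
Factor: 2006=2^1*17^1 * 59^1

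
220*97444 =21437680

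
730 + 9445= 10175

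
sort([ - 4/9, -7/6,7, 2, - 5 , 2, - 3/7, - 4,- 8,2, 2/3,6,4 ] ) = [ - 8,  -  5, -4, - 7/6 ,-4/9,- 3/7,2/3,2,2 , 2,4,6, 7] 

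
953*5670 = 5403510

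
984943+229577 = 1214520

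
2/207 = 2/207 = 0.01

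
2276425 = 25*91057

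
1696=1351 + 345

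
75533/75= 1007 + 8/75=1007.11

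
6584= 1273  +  5311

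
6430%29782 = 6430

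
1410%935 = 475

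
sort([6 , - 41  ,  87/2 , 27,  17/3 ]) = [-41, 17/3,6, 27,87/2]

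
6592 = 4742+1850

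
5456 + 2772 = 8228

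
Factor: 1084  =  2^2 *271^1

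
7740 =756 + 6984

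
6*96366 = 578196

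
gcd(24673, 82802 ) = 1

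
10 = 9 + 1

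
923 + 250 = 1173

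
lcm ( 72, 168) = 504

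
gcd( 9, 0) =9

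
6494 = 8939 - 2445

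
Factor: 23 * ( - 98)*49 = - 2^1*7^4*23^1 = -110446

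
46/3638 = 23/1819 = 0.01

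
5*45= 225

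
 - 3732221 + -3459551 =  - 7191772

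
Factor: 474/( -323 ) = -2^1 *3^1*17^( - 1)*19^( - 1 )*79^1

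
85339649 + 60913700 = 146253349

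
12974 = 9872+3102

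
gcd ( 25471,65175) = 1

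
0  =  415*0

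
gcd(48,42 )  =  6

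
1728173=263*6571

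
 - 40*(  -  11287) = 451480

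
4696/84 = 55 + 19/21 = 55.90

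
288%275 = 13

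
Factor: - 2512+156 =  -  2356 = - 2^2*19^1*31^1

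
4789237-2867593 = 1921644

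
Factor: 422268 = 2^2*3^1 * 7^1*11^1*457^1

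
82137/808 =101 + 529/808  =  101.65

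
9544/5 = 1908 + 4/5 = 1908.80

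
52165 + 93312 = 145477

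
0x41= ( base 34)1v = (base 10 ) 65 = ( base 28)29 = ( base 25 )2F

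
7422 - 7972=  - 550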